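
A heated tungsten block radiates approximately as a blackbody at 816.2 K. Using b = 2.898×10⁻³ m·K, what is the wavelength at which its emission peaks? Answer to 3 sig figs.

λ_max ≈ 3.55 μm

Wien's displacement law: λ_max = b/T = (2.898×10⁻³ m·K)/(816.2 K) = 3.551×10⁻⁶ m.
That is 3.55 μm, in the infrared range.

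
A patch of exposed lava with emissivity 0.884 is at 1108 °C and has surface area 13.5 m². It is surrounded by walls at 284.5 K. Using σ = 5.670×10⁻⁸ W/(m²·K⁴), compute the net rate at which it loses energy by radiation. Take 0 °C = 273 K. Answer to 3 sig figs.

T = 1108 °C + 273 = 1381 K.
Area A = 13.5 m².
Net radiated power P_net = εσA(T⁴ − T₀⁴) = 0.884×5.670×10⁻⁸×13.5×(1381⁴ − 284.5⁴).
T⁴ − T₀⁴ = 3.63726×10¹² − 6.55132×10⁹ = 3.63071×10¹² K⁴, so P_net = 2.46×10⁶ W.

Net loss ≈ 2.46×10⁶ W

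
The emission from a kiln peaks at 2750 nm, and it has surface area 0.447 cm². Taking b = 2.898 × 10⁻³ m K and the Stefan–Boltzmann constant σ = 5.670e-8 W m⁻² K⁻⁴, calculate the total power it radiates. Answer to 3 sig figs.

P ≈ 3.13 W

Wien's law: T = b/λ_max = 2.898×10⁻³/2.750×10⁻⁶ = 1053.82 K.
Area A = 0.447 cm² = 4.47×10⁻⁵ m².
Then P = σAT⁴ = 5.670×10⁻⁸×4.47×10⁻⁵×(1053.82)⁴ = 3.13 W.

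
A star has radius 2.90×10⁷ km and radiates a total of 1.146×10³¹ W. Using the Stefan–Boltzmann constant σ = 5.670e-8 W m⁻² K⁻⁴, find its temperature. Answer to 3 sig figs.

Surface area A = 4πR² = 4π(2.90×10¹⁰ m)² = 1.05683×10²² m².
P = σAT⁴ ⇒ T = (P/(σA))^(1/4) = (1.146×10³¹/(5.670×10⁻⁸×1.05683×10²²))^(1/4) = 1.18×10⁴ K.

T ≈ 1.18×10⁴ K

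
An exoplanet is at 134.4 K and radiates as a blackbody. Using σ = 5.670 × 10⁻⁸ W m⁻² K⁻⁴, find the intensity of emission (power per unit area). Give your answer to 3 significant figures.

Stefan–Boltzmann: I = σT⁴ = 5.670×10⁻⁸ × (134.4)⁴ = 18.5 W/m².

I ≈ 18.5 W/m²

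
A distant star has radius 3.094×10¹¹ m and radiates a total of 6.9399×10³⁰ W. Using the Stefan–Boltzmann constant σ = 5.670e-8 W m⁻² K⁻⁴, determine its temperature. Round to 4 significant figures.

T ≈ 3176 K

Surface area A = 4πR² = 4π(3.094×10¹¹ m)² = 1.20296×10²⁴ m².
P = σAT⁴ ⇒ T = (P/(σA))^(1/4) = (6.9399×10³⁰/(5.670×10⁻⁸×1.20296×10²⁴))^(1/4) = 3176 K.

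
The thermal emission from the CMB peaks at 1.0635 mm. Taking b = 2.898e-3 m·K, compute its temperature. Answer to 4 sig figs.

T ≈ 2.725 K

Wien's law gives T = b/λ_max = (2.898×10⁻³ m·K)/(1.0635×10⁻³ m) = 2.725 K.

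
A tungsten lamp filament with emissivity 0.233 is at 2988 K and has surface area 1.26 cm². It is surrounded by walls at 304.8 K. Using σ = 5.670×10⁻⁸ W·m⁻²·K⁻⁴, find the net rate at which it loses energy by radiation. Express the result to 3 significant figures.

Area A = 1.26 cm² = 1.26×10⁻⁴ m².
Net radiated power P_net = εσA(T⁴ − T₀⁴) = 0.233×5.670×10⁻⁸×1.26×10⁻⁴×(2988⁴ − 304.8⁴).
T⁴ − T₀⁴ = 7.97118×10¹³ − 8.63097×10⁹ = 7.97032×10¹³ K⁴, so P_net = 133 W.

Net loss ≈ 133 W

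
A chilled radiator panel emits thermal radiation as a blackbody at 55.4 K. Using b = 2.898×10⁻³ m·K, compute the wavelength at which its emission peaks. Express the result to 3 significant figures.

Wien's displacement law: λ_max = b/T = (2.898×10⁻³ m·K)/(55.4 K) = 5.231×10⁻⁵ m.
That is 52.3 μm, in the infrared range.

λ_max ≈ 52.3 μm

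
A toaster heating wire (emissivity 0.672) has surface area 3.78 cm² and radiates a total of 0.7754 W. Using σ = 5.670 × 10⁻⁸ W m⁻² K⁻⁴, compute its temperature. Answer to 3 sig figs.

T ≈ 482 K

Area A = 3.78 cm² = 3.78×10⁻⁴ m².
P = εσAT⁴ ⇒ T = (P/(εσA))^(1/4) = (0.7754/(0.672×5.670×10⁻⁸×3.78×10⁻⁴))^(1/4) = 482 K.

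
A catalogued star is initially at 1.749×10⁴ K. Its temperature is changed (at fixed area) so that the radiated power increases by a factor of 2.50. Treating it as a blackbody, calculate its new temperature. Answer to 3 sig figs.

T₂ ≈ 2.20×10⁴ K

P ∝ T⁴, so T₂/T₁ = (P₂/P₁)^(1/4) = (2.50)^(1/4) = 1.25743.
T₂ = 1.749×10⁴ × 1.25743 = 2.20×10⁴ K.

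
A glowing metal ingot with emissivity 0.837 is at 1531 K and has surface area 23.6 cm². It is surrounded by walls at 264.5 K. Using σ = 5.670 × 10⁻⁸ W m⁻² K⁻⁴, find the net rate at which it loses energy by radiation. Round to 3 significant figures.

Area A = 23.6 cm² = 2.36×10⁻³ m².
Net radiated power P_net = εσA(T⁴ − T₀⁴) = 0.837×5.670×10⁻⁸×2.36×10⁻³×(1531⁴ − 264.5⁴).
T⁴ − T₀⁴ = 5.49415×10¹² − 4.89444×10⁹ = 5.48926×10¹² K⁴, so P_net = 615 W.

Net loss ≈ 615 W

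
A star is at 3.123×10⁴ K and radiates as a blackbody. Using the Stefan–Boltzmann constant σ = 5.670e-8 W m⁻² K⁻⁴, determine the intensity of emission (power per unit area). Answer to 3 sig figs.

Stefan–Boltzmann: I = σT⁴ = 5.670×10⁻⁸ × (3.123×10⁴)⁴ = 5.39×10¹⁰ W/m².

I ≈ 5.39×10¹⁰ W/m²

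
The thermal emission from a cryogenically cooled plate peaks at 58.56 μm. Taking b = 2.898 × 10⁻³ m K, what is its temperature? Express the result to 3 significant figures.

T ≈ 49.5 K

Wien's law gives T = b/λ_max = (2.898×10⁻³ m·K)/(5.856×10⁻⁵ m) = 49.5 K.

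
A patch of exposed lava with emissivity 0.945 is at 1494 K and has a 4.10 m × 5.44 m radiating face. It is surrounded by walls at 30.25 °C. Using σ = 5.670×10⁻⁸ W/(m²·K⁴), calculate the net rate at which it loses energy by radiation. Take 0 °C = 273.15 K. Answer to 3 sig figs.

Surroundings: T = 30.25 °C + 273.15 = 303.40 K.
Area A = 4.10 × 5.44 = 22.304 m².
Net radiated power P_net = εσA(T⁴ − T₀⁴) = 0.945×5.670×10⁻⁸×22.304×(1494⁴ − 303.40⁴).
T⁴ − T₀⁴ = 4.98198×10¹² − 8.47349×10⁹ = 4.97351×10¹² K⁴, so P_net = 5.94×10⁶ W.

Net loss ≈ 5.94×10⁶ W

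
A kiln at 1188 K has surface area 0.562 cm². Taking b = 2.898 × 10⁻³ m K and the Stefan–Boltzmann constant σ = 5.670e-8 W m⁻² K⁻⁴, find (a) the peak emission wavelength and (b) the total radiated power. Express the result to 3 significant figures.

λ_max ≈ 2.44×10³ nm; P ≈ 6.35 W

(a) λ_max = b/T = 2.898×10⁻³/1188 = 2.439×10⁻⁶ m = 2.44×10³ nm.
Area A = 0.562 cm² = 5.62×10⁻⁵ m².
(b) P = σAT⁴ = 5.670×10⁻⁸×5.62×10⁻⁵×(1188)⁴ = 6.35 W.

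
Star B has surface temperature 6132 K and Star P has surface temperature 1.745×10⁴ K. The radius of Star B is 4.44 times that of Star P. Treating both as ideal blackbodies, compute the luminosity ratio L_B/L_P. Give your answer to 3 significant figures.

L ∝ R²T⁴, so L_B/L_P = (R_B/R_P)²(T_B/T_P)⁴ = (4.44)² × (6132/1.745×10⁴)⁴ = 19.7136 × 0.0152485 = 0.301.

L_B/L_P ≈ 0.301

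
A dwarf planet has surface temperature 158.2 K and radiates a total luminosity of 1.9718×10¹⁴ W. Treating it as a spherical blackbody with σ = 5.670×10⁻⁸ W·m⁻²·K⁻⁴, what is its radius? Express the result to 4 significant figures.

L = 4πR²σT⁴ ⇒ R = √(L/(4πσT⁴)).
σT⁴ = 35.5148 W/m², so R = √(1.9718×10¹⁴/(4π×35.5148)) = 6.647×10⁵ m.

R ≈ 6.647×10⁵ m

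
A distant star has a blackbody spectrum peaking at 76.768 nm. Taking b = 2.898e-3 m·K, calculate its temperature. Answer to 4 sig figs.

Wien's law gives T = b/λ_max = (2.898×10⁻³ m·K)/(7.6768×10⁻⁸ m) = 3.775×10⁴ K.

T ≈ 3.775×10⁴ K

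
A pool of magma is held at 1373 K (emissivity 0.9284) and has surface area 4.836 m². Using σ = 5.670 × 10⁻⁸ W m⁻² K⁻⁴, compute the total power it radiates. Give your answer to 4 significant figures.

P ≈ 9.047×10⁵ W

Area A = 4.836 m².
P = εσAT⁴ = 0.9284 × 5.670×10⁻⁸ × 4.836 × (1373)⁴ = 9.047×10⁵ W.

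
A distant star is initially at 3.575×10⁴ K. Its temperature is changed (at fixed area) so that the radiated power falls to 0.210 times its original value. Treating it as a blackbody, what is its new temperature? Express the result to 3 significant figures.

P ∝ T⁴, so T₂/T₁ = (P₂/P₁)^(1/4) = (0.210)^(1/4) = 0.676947.
T₂ = 3.575×10⁴ × 0.676947 = 2.42×10⁴ K.

T₂ ≈ 2.42×10⁴ K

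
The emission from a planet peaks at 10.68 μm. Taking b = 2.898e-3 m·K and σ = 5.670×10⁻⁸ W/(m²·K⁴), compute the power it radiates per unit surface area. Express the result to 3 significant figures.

Wien's law: T = b/λ_max = 2.898×10⁻³/1.068×10⁻⁵ = 271.348 K.
Then I = σT⁴ = 5.670×10⁻⁸×(271.348)⁴ = 307 W/m².

I ≈ 307 W/m²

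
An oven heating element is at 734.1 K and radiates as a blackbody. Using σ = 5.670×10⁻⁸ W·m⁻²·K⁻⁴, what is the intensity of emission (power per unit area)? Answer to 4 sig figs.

Stefan–Boltzmann: I = σT⁴ = 5.670×10⁻⁸ × (734.1)⁴ = 1.647×10⁴ W/m².

I ≈ 1.647×10⁴ W/m²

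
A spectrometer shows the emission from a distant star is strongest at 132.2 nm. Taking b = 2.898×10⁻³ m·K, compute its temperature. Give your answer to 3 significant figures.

Wien's law gives T = b/λ_max = (2.898×10⁻³ m·K)/(1.322×10⁻⁷ m) = 2.19×10⁴ K.

T ≈ 2.19×10⁴ K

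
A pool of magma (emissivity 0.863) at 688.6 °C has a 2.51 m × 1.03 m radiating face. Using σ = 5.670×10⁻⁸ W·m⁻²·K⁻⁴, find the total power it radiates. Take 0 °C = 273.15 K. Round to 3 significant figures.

P ≈ 1.08×10⁵ W

T = 688.6 °C + 273.15 = 961.75 K.
Area A = 2.51 × 1.03 = 2.5853 m².
P = εσAT⁴ = 0.863 × 5.670×10⁻⁸ × 2.5853 × (961.75)⁴ = 1.08×10⁵ W.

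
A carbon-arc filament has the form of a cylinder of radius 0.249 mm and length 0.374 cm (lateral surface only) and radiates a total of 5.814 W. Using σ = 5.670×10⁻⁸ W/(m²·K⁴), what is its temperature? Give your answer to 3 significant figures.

T ≈ 2.05×10³ K

Lateral area A = 2πrL = 2π×2.49×10⁻⁴×3.74×10⁻³ = 5.85128×10⁻⁶ m².
P = σAT⁴ ⇒ T = (P/(σA))^(1/4) = (5.814/(5.670×10⁻⁸×5.85128×10⁻⁶))^(1/4) = 2.05×10³ K.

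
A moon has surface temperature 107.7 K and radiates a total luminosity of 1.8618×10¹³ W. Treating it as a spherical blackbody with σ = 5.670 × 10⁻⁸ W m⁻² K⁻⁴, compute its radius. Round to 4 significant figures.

L = 4πR²σT⁴ ⇒ R = √(L/(4πσT⁴)).
σT⁴ = 7.62862 W/m², so R = √(1.8618×10¹³/(4π×7.62862)) = 4.407×10⁵ m.

R ≈ 4.407×10⁵ m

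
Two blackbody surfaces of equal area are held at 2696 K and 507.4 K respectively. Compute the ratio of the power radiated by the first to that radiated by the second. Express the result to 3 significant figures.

P₁/P₂ ≈ 797

With equal areas, P₁/P₂ = (T₁/T₂)⁴ = (2696/507.4)⁴ = 797.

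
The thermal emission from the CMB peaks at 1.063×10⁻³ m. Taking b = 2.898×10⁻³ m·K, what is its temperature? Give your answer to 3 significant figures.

T ≈ 2.73 K

Wien's law gives T = b/λ_max = (2.898×10⁻³ m·K)/(1.063×10⁻³ m) = 2.73 K.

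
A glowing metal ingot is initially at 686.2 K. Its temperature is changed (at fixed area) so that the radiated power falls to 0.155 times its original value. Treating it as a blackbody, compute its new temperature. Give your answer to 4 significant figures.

T₂ ≈ 430.6 K

P ∝ T⁴, so T₂/T₁ = (P₂/P₁)^(1/4) = (0.155)^(1/4) = 0.627455.
T₂ = 686.2 × 0.627455 = 430.6 K.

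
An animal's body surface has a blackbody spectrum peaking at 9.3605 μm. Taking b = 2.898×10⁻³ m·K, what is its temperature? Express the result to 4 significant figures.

Wien's law gives T = b/λ_max = (2.898×10⁻³ m·K)/(9.3605×10⁻⁶ m) = 309.6 K.

T ≈ 309.6 K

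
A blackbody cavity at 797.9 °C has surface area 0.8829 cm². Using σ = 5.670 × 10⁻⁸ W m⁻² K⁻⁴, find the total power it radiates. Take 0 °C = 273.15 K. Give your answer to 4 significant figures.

T = 797.9 °C + 273.15 = 1071.05 K.
Area A = 0.8829 cm² = 8.829×10⁻⁵ m².
P = σAT⁴ = 5.670×10⁻⁸ × 8.829×10⁻⁵ × (1071.05)⁴ = 6.588 W.

P ≈ 6.588 W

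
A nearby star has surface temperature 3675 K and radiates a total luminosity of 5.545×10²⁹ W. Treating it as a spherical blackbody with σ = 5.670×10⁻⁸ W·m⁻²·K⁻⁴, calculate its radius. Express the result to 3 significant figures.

R ≈ 6.53×10¹⁰ m

L = 4πR²σT⁴ ⇒ R = √(L/(4πσT⁴)).
σT⁴ = 1.03422×10⁷ W/m², so R = √(5.545×10²⁹/(4π×1.03422×10⁷)) = 6.53×10¹⁰ m.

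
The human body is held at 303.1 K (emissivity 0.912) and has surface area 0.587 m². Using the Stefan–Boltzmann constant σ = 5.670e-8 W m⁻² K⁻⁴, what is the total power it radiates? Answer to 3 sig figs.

P ≈ 256 W

Area A = 0.587 m².
P = εσAT⁴ = 0.912 × 5.670×10⁻⁸ × 0.587 × (303.1)⁴ = 256 W.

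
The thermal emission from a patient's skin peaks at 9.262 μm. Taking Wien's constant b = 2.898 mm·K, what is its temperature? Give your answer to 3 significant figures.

T ≈ 313 K

Wien's law gives T = b/λ_max = (2.898×10⁻³ m·K)/(9.262×10⁻⁶ m) = 313 K.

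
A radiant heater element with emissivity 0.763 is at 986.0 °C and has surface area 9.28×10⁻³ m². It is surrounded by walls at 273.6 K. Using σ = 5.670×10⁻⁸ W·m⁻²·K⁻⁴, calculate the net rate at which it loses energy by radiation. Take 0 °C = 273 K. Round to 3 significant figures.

Net loss ≈ 1.01×10³ W

T = 986.0 °C + 273 = 1259.0 K.
Area A = 9.28×10⁻³ m².
Net radiated power P_net = εσA(T⁴ − T₀⁴) = 0.763×5.670×10⁻⁸×9.28×10⁻³×(1259.0⁴ − 273.6⁴).
T⁴ − T₀⁴ = 2.51248×10¹² − 5.60356×10⁹ = 2.50688×10¹² K⁴, so P_net = 1.01×10³ W.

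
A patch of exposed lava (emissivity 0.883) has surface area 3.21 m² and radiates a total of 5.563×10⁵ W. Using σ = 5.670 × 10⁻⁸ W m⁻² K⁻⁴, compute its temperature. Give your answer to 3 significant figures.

T ≈ 1.36×10³ K

Area A = 3.21 m².
P = εσAT⁴ ⇒ T = (P/(εσA))^(1/4) = (5.563×10⁵/(0.883×5.670×10⁻⁸×3.21))^(1/4) = 1.36×10³ K.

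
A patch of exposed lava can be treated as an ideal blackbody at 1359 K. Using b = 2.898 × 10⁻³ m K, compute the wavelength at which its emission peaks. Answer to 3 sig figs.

Wien's displacement law: λ_max = b/T = (2.898×10⁻³ m·K)/(1359 K) = 2.132×10⁻⁶ m.
That is 2.13×10³ nm, in the infrared range.

λ_max ≈ 2.13×10³ nm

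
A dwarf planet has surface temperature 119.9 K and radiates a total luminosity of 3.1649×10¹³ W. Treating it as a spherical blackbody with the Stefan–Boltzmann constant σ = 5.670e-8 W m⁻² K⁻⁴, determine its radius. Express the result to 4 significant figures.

L = 4πR²σT⁴ ⇒ R = √(L/(4πσT⁴)).
σT⁴ = 11.7182 W/m², so R = √(3.1649×10¹³/(4π×11.7182)) = 4.636×10⁵ m.

R ≈ 4.636×10⁵ m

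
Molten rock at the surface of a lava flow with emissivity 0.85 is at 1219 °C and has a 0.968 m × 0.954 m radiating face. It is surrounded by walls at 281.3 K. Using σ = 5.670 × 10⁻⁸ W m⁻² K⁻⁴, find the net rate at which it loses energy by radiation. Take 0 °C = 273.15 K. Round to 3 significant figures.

Net loss ≈ 2.20×10⁵ W

T = 1219 °C + 273.15 = 1492.15 K.
Area A = 0.968 × 0.954 = 0.923472 m².
Net radiated power P_net = εσA(T⁴ − T₀⁴) = 0.85×5.670×10⁻⁸×0.923472×(1492.15⁴ − 281.3⁴).
T⁴ − T₀⁴ = 4.95735×10¹² − 6.26151×10⁹ = 4.95109×10¹² K⁴, so P_net = 2.20×10⁵ W.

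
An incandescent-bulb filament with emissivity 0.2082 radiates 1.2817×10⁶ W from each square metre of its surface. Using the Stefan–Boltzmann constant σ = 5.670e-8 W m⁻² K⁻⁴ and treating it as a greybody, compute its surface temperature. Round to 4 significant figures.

T ≈ 3228 K

I = εσT⁴, so T = (I/εσ)^(1/4) = (1.2817×10⁶/(0.2082×5.670×10⁻⁸))^(1/4) = 3228 K.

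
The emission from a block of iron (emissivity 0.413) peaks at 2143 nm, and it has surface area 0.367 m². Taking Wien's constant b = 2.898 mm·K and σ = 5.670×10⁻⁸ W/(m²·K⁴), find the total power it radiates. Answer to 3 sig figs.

P ≈ 2.87×10⁴ W

Wien's law: T = b/λ_max = 2.898×10⁻³/2.143×10⁻⁶ = 1352.31 K.
Area A = 0.367 m².
Then P = εσAT⁴ = 0.413×5.670×10⁻⁸×0.367×(1352.31)⁴ = 2.87×10⁴ W.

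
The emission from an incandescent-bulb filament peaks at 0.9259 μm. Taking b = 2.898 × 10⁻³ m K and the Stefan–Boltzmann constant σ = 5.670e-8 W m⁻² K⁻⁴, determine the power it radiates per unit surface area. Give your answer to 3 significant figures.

I ≈ 5.44×10⁶ W/m²

Wien's law: T = b/λ_max = 2.898×10⁻³/9.259×10⁻⁷ = 3129.93 K.
Then I = σT⁴ = 5.670×10⁻⁸×(3129.93)⁴ = 5.44×10⁶ W/m².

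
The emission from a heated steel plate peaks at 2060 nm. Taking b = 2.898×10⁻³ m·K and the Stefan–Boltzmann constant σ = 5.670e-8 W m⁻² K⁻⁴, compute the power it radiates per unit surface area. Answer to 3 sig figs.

I ≈ 2.22×10⁵ W/m²

Wien's law: T = b/λ_max = 2.898×10⁻³/2.060×10⁻⁶ = 1406.80 K.
Then I = σT⁴ = 5.670×10⁻⁸×(1406.80)⁴ = 2.22×10⁵ W/m².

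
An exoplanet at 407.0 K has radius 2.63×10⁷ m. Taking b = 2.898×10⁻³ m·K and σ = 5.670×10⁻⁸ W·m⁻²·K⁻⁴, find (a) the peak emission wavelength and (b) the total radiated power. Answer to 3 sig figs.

λ_max ≈ 7.12 μm; P ≈ 1.35×10¹⁹ W

(a) λ_max = b/T = 2.898×10⁻³/407.0 = 7.120×10⁻⁶ m = 7.12 μm.
Surface area A = 4πR² = 4π(2.63×10⁷ m)² = 8.69203×10¹⁵ m².
(b) P = σAT⁴ = 5.670×10⁻⁸×8.69203×10¹⁵×(407.0)⁴ = 1.35×10¹⁹ W.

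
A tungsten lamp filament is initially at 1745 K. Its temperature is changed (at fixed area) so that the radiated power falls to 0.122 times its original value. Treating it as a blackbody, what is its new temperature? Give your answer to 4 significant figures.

T₂ ≈ 1031 K

P ∝ T⁴, so T₂/T₁ = (P₂/P₁)^(1/4) = (0.122)^(1/4) = 0.591003.
T₂ = 1745 × 0.591003 = 1031 K.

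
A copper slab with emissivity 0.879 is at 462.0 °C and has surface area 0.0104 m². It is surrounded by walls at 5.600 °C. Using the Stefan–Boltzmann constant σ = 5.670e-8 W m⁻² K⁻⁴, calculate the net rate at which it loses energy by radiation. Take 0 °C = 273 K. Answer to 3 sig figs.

Net loss ≈ 148 W

T = 462.0 °C + 273 = 735.0 K.
Surroundings: T = 5.600 °C + 273 = 278.600 K.
Area A = 0.0104 m².
Net radiated power P_net = εσA(T⁴ − T₀⁴) = 0.879×5.670×10⁻⁸×0.0104×(735.0⁴ − 278.600⁴).
T⁴ − T₀⁴ = 2.91843×10¹¹ − 6.02455×10⁹ = 2.85818×10¹¹ K⁴, so P_net = 148 W.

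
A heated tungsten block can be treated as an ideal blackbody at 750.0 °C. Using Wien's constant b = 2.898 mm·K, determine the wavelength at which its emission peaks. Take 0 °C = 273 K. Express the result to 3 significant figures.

T = 750.0 °C + 273 = 1023.0 K.
Wien's displacement law: λ_max = b/T = (2.898×10⁻³ m·K)/(1023.0 K) = 2.833×10⁻⁶ m.
That is 2.83×10³ nm, in the infrared range.

λ_max ≈ 2.83×10³ nm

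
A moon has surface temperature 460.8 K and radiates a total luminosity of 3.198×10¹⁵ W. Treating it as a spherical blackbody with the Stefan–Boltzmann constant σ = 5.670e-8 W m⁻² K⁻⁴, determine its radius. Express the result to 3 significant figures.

L = 4πR²σT⁴ ⇒ R = √(L/(4πσT⁴)).
σT⁴ = 2556.42 W/m², so R = √(3.198×10¹⁵/(4π×2556.42)) = 3.16×10⁵ m.

R ≈ 3.16×10⁵ m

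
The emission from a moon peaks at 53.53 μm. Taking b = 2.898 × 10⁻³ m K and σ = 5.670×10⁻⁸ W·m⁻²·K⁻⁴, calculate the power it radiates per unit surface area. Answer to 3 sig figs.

Wien's law: T = b/λ_max = 2.898×10⁻³/5.353×10⁻⁵ = 54.1379 K.
Then I = σT⁴ = 5.670×10⁻⁸×(54.1379)⁴ = 0.487 W/m².

I ≈ 0.487 W/m²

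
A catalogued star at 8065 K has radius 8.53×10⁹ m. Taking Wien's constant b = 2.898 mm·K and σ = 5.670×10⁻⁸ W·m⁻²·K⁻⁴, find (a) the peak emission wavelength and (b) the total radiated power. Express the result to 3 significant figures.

(a) λ_max = b/T = 2.898×10⁻³/8065 = 3.593×10⁻⁷ m = 0.359 μm.
Surface area A = 4πR² = 4π(8.53×10⁹ m)² = 9.14340×10²⁰ m².
(b) P = σAT⁴ = 5.670×10⁻⁸×9.14340×10²⁰×(8065)⁴ = 2.19×10²⁹ W.

λ_max ≈ 0.359 μm; P ≈ 2.19×10²⁹ W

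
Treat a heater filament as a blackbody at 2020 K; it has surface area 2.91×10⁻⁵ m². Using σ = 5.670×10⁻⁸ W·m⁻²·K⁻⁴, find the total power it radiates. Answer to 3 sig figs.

Area A = 2.91×10⁻⁵ m².
P = σAT⁴ = 5.670×10⁻⁸ × 2.91×10⁻⁵ × (2020)⁴ = 27.5 W.

P ≈ 27.5 W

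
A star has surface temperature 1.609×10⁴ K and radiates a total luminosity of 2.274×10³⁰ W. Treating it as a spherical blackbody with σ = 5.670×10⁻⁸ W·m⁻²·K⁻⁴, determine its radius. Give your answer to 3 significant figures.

L = 4πR²σT⁴ ⇒ R = √(L/(4πσT⁴)).
σT⁴ = 3.80021×10⁹ W/m², so R = √(2.274×10³⁰/(4π×3.80021×10⁹)) = 6.90×10⁹ m.

R ≈ 6.90×10⁹ m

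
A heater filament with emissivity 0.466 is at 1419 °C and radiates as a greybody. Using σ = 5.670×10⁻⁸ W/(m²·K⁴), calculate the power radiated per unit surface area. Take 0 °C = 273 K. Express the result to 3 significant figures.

I ≈ 2.17×10⁵ W/m²

T = 1419 °C + 273 = 1692 K.
Stefan–Boltzmann: I = εσT⁴ = 0.466 × 5.670×10⁻⁸ × (1692)⁴ = 2.17×10⁵ W/m².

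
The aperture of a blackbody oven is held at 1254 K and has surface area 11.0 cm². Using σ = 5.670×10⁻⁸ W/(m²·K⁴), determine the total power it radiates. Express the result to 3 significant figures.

P ≈ 154 W

Area A = 11.0 cm² = 1.10×10⁻³ m².
P = σAT⁴ = 5.670×10⁻⁸ × 1.10×10⁻³ × (1254)⁴ = 154 W.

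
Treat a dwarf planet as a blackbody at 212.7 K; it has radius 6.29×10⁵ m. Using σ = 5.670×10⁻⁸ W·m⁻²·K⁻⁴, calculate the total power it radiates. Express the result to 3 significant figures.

P ≈ 5.77×10¹⁴ W

Surface area A = 4πR² = 4π(6.29×10⁵ m)² = 4.97177×10¹² m².
P = σAT⁴ = 5.670×10⁻⁸ × 4.97177×10¹² × (212.7)⁴ = 5.77×10¹⁴ W.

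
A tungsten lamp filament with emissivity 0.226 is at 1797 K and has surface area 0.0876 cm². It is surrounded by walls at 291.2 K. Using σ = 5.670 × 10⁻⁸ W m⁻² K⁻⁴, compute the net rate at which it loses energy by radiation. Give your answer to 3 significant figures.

Net loss ≈ 1.17 W

Area A = 0.0876 cm² = 8.76×10⁻⁶ m².
Net radiated power P_net = εσA(T⁴ − T₀⁴) = 0.226×5.670×10⁻⁸×8.76×10⁻⁶×(1797⁴ − 291.2⁴).
T⁴ − T₀⁴ = 1.04278×10¹³ − 7.19061×10⁹ = 1.04206×10¹³ K⁴, so P_net = 1.17 W.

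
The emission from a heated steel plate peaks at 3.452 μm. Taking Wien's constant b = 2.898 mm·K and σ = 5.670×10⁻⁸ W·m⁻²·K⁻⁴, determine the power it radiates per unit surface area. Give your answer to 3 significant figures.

Wien's law: T = b/λ_max = 2.898×10⁻³/3.452×10⁻⁶ = 839.513 K.
Then I = σT⁴ = 5.670×10⁻⁸×(839.513)⁴ = 2.82×10⁴ W/m².

I ≈ 2.82×10⁴ W/m²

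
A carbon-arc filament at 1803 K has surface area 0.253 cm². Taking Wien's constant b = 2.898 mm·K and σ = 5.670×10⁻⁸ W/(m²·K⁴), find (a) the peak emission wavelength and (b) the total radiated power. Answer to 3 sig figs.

λ_max ≈ 1.61 μm; P ≈ 15.2 W

(a) λ_max = b/T = 2.898×10⁻³/1803 = 1.607×10⁻⁶ m = 1.61 μm.
Area A = 0.253 cm² = 2.53×10⁻⁵ m².
(b) P = σAT⁴ = 5.670×10⁻⁸×2.53×10⁻⁵×(1803)⁴ = 15.2 W.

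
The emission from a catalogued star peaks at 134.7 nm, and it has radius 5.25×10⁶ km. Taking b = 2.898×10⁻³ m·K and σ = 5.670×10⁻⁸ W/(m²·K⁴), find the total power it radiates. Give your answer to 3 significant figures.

P ≈ 4.21×10³⁰ W

Wien's law: T = b/λ_max = 2.898×10⁻³/1.347×10⁻⁷ = 21514.5 K.
Surface area A = 4πR² = 4π(5.25×10⁹ m)² = 3.46361×10²⁰ m².
Then P = σAT⁴ = 5.670×10⁻⁸×3.46361×10²⁰×(21514.5)⁴ = 4.21×10³⁰ W.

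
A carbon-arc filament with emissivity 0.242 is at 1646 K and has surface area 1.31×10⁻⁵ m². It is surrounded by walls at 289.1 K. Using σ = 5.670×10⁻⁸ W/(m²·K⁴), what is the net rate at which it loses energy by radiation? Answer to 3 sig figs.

Net loss ≈ 1.32 W

Area A = 1.31×10⁻⁵ m².
Net radiated power P_net = εσA(T⁴ − T₀⁴) = 0.242×5.670×10⁻⁸×1.31×10⁻⁵×(1646⁴ − 289.1⁴).
T⁴ − T₀⁴ = 7.34039×10¹² − 6.98542×10⁹ = 7.33340×10¹² K⁴, so P_net = 1.32 W.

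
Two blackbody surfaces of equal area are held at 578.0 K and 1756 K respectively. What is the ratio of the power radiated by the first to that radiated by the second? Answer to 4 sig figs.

P₁/P₂ ≈ 0.01174

With equal areas, P₁/P₂ = (T₁/T₂)⁴ = (578.0/1756)⁴ = 0.01174.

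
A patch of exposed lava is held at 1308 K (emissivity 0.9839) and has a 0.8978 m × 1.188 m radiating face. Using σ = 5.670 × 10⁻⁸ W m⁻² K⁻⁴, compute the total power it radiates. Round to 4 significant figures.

P ≈ 1.742×10⁵ W

Area A = 0.8978 × 1.188 = 1.06659 m².
P = εσAT⁴ = 0.9839 × 5.670×10⁻⁸ × 1.06659 × (1308)⁴ = 1.742×10⁵ W.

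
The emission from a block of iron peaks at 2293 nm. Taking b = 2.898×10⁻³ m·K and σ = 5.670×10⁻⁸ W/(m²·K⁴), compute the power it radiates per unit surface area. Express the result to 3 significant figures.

Wien's law: T = b/λ_max = 2.898×10⁻³/2.293×10⁻⁶ = 1263.85 K.
Then I = σT⁴ = 5.670×10⁻⁸×(1263.85)⁴ = 1.45×10⁵ W/m².

I ≈ 1.45×10⁵ W/m²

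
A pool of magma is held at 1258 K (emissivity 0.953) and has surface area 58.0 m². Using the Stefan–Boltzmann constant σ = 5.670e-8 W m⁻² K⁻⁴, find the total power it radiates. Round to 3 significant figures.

Area A = 58.0 m².
P = εσAT⁴ = 0.953 × 5.670×10⁻⁸ × 58.0 × (1258)⁴ = 7.85×10⁶ W.

P ≈ 7.85×10⁶ W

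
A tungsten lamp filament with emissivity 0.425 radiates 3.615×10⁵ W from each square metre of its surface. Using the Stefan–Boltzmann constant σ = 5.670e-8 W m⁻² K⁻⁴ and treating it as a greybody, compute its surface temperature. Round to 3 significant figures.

T ≈ 1.97×10³ K

I = εσT⁴, so T = (I/εσ)^(1/4) = (3.615×10⁵/(0.425×5.670×10⁻⁸))^(1/4) = 1.97×10³ K.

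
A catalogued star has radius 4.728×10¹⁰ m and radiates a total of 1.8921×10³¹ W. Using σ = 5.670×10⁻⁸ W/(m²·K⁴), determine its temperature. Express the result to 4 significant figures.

Surface area A = 4πR² = 4π(4.728×10¹⁰ m)² = 2.80908×10²² m².
P = σAT⁴ ⇒ T = (P/(σA))^(1/4) = (1.8921×10³¹/(5.670×10⁻⁸×2.80908×10²²))^(1/4) = 1.044×10⁴ K.

T ≈ 1.044×10⁴ K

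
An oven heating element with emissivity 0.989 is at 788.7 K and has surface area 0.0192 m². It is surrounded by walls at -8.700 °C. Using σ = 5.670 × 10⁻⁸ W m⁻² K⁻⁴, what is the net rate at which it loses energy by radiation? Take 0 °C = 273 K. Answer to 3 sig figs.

Net loss ≈ 411 W

Surroundings: T = -8.700 °C + 273 = 264.300 K.
Area A = 0.0192 m².
Net radiated power P_net = εσA(T⁴ − T₀⁴) = 0.989×5.670×10⁻⁸×0.0192×(788.7⁴ − 264.300⁴).
T⁴ − T₀⁴ = 3.86943×10¹¹ − 4.87965×10⁹ = 3.82063×10¹¹ K⁴, so P_net = 411 W.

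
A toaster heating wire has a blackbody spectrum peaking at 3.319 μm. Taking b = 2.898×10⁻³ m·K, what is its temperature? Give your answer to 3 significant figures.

T ≈ 873 K

Wien's law gives T = b/λ_max = (2.898×10⁻³ m·K)/(3.319×10⁻⁶ m) = 873 K.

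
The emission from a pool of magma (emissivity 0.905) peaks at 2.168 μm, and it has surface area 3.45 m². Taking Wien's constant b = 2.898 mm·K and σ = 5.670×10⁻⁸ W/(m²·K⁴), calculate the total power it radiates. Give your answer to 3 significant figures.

Wien's law: T = b/λ_max = 2.898×10⁻³/2.168×10⁻⁶ = 1336.72 K.
Area A = 3.45 m².
Then P = εσAT⁴ = 0.905×5.670×10⁻⁸×3.45×(1336.72)⁴ = 5.65×10⁵ W.

P ≈ 5.65×10⁵ W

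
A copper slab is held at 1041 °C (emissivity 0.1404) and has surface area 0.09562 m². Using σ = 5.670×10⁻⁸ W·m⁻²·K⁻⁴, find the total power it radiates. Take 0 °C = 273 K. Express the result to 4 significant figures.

T = 1041 °C + 273 = 1314 K.
Area A = 0.09562 m².
P = εσAT⁴ = 0.1404 × 5.670×10⁻⁸ × 0.09562 × (1314)⁴ = 2269 W.

P ≈ 2269 W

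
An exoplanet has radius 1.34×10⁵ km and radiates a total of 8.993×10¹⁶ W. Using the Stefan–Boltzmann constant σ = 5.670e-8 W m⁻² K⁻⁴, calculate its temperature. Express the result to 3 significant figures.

Surface area A = 4πR² = 4π(1.34×10⁸ m)² = 2.25642×10¹⁷ m².
P = σAT⁴ ⇒ T = (P/(σA))^(1/4) = (8.993×10¹⁶/(5.670×10⁻⁸×2.25642×10¹⁷))^(1/4) = 51.5 K.

T ≈ 51.5 K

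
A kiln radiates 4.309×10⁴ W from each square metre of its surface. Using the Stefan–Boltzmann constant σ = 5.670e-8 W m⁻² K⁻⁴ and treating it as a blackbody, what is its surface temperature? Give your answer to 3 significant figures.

T ≈ 934 K

I = σT⁴, so T = (I/σ)^(1/4) = (4.309×10⁴/(5.670×10⁻⁸))^(1/4) = 934 K.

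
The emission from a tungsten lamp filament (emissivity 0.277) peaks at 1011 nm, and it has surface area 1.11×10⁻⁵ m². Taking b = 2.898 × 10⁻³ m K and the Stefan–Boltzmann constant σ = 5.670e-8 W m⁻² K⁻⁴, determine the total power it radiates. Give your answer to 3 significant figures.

Wien's law: T = b/λ_max = 2.898×10⁻³/1.011×10⁻⁶ = 2866.47 K.
Area A = 1.11×10⁻⁵ m².
Then P = εσAT⁴ = 0.277×5.670×10⁻⁸×1.11×10⁻⁵×(2866.47)⁴ = 11.8 W.

P ≈ 11.8 W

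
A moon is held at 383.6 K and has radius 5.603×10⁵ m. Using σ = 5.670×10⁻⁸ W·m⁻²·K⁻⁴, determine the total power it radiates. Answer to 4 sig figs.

Surface area A = 4πR² = 4π(5.603×10⁵ m)² = 3.94504×10¹² m².
P = σAT⁴ = 5.670×10⁻⁸ × 3.94504×10¹² × (383.6)⁴ = 4.843×10¹⁵ W.

P ≈ 4.843×10¹⁵ W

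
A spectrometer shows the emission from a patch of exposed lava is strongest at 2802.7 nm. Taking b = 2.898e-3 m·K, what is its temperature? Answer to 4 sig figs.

Wien's law gives T = b/λ_max = (2.898×10⁻³ m·K)/(2.8027×10⁻⁶ m) = 1034 K.

T ≈ 1034 K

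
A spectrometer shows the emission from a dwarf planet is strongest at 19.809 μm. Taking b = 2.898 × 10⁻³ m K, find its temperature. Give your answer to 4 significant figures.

T ≈ 146.3 K

Wien's law gives T = b/λ_max = (2.898×10⁻³ m·K)/(1.9809×10⁻⁵ m) = 146.3 K.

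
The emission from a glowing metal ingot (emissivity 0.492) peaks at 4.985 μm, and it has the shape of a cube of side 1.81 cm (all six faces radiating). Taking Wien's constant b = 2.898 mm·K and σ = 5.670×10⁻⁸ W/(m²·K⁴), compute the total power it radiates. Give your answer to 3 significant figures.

P ≈ 6.26 W

Wien's law: T = b/λ_max = 2.898×10⁻³/4.985×10⁻⁶ = 581.344 K.
Area A = 6s² = 6×(0.0181 m)² = 1.96566×10⁻³ m².
Then P = εσAT⁴ = 0.492×5.670×10⁻⁸×1.96566×10⁻³×(581.344)⁴ = 6.26 W.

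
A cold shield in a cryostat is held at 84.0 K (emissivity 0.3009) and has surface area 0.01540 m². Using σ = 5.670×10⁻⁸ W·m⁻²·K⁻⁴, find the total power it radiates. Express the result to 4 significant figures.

Area A = 0.01540 m².
P = εσAT⁴ = 0.3009 × 5.670×10⁻⁸ × 0.01540 × (84.0)⁴ = 0.01308 W.

P ≈ 0.01308 W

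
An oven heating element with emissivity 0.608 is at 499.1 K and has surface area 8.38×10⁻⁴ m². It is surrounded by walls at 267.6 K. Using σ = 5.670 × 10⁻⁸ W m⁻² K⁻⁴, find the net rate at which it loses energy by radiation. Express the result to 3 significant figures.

Area A = 8.38×10⁻⁴ m².
Net radiated power P_net = εσA(T⁴ − T₀⁴) = 0.608×5.670×10⁻⁸×8.38×10⁻⁴×(499.1⁴ − 267.6⁴).
T⁴ − T₀⁴ = 6.20512×10¹⁰ − 5.12796×10⁹ = 5.69232×10¹⁰ K⁴, so P_net = 1.64 W.

Net loss ≈ 1.64 W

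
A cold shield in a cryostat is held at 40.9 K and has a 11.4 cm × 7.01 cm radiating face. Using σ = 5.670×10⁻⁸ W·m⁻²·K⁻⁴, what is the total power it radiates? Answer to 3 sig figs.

P ≈ 1.27×10⁻³ W

Area A = 0.114 × 0.0701 = 7.9914×10⁻³ m².
P = σAT⁴ = 5.670×10⁻⁸ × 7.9914×10⁻³ × (40.9)⁴ = 1.27×10⁻³ W.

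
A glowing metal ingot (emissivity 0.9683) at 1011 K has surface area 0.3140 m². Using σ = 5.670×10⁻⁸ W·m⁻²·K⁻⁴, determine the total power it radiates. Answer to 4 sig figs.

P ≈ 1.801×10⁴ W

Area A = 0.3140 m².
P = εσAT⁴ = 0.9683 × 5.670×10⁻⁸ × 0.3140 × (1011)⁴ = 1.801×10⁴ W.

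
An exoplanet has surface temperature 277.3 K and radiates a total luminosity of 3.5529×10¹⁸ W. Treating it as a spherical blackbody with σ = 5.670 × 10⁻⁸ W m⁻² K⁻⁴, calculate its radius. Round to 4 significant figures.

L = 4πR²σT⁴ ⇒ R = √(L/(4πσT⁴)).
σT⁴ = 335.261 W/m², so R = √(3.5529×10¹⁸/(4π×335.261)) = 2.904×10⁷ m.

R ≈ 2.904×10⁷ m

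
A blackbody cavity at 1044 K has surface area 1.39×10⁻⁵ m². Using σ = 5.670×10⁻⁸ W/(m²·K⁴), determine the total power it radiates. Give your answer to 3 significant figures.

Area A = 1.39×10⁻⁵ m².
P = σAT⁴ = 5.670×10⁻⁸ × 1.39×10⁻⁵ × (1044)⁴ = 0.936 W.

P ≈ 0.936 W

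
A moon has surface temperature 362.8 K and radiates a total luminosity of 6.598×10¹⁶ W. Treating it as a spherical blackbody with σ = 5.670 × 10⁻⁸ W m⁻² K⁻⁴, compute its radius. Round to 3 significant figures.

L = 4πR²σT⁴ ⇒ R = √(L/(4πσT⁴)).
σT⁴ = 982.318 W/m², so R = √(6.598×10¹⁶/(4π×982.318)) = 2.31×10⁶ m.

R ≈ 2.31×10⁶ m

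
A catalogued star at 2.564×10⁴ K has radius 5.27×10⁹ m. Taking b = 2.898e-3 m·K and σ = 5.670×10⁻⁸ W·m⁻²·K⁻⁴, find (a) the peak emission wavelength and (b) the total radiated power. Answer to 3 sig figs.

(a) λ_max = b/T = 2.898×10⁻³/2.564×10⁴ = 1.130×10⁻⁷ m = 113 nm.
Surface area A = 4πR² = 4π(5.27×10⁹ m)² = 3.49005×10²⁰ m².
(b) P = σAT⁴ = 5.670×10⁻⁸×3.49005×10²⁰×(2.564×10⁴)⁴ = 8.55×10³⁰ W.

λ_max ≈ 113 nm; P ≈ 8.55×10³⁰ W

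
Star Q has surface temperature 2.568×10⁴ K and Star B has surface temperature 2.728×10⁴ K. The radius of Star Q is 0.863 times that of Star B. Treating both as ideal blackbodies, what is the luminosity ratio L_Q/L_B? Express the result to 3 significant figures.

L_Q/L_B ≈ 0.585

L ∝ R²T⁴, so L_Q/L_B = (R_Q/R_B)²(T_Q/T_B)⁴ = (0.863)² × (2.568×10⁴/2.728×10⁴)⁴ = 0.744769 × 0.785240 = 0.585.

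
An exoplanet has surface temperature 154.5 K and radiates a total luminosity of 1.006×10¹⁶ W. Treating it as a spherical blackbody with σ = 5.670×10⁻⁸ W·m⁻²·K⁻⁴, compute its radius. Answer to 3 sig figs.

L = 4πR²σT⁴ ⇒ R = √(L/(4πσT⁴)).
σT⁴ = 32.3070 W/m², so R = √(1.006×10¹⁶/(4π×32.3070)) = 4.98×10⁶ m.

R ≈ 4.98×10⁶ m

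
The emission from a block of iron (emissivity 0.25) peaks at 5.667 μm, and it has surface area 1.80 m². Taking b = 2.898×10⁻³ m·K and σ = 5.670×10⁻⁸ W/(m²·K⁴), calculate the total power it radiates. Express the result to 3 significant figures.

P ≈ 1.74×10³ W

Wien's law: T = b/λ_max = 2.898×10⁻³/5.667×10⁻⁶ = 511.382 K.
Area A = 1.80 m².
Then P = εσAT⁴ = 0.25×5.670×10⁻⁸×1.80×(511.382)⁴ = 1.74×10³ W.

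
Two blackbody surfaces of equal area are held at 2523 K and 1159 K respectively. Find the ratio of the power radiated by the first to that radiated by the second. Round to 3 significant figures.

P₁/P₂ ≈ 22.5

With equal areas, P₁/P₂ = (T₁/T₂)⁴ = (2523/1159)⁴ = 22.5.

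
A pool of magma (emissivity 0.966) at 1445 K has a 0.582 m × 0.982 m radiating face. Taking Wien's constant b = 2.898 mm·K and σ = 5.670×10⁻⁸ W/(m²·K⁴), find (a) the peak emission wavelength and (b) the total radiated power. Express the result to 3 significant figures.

(a) λ_max = b/T = 2.898×10⁻³/1445 = 2.006×10⁻⁶ m = 2.01×10³ nm.
Area A = 0.582 × 0.982 = 0.571524 m².
(b) P = εσAT⁴ = 0.966×5.670×10⁻⁸×0.571524×(1445)⁴ = 1.36×10⁵ W.

λ_max ≈ 2.01×10³ nm; P ≈ 1.36×10⁵ W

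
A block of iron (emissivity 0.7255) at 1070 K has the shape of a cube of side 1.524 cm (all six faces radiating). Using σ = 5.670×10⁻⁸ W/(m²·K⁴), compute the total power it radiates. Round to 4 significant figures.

Area A = 6s² = 6×(0.01524 m)² = 1.39355×10⁻³ m².
P = εσAT⁴ = 0.7255 × 5.670×10⁻⁸ × 1.39355×10⁻³ × (1070)⁴ = 75.14 W.

P ≈ 75.14 W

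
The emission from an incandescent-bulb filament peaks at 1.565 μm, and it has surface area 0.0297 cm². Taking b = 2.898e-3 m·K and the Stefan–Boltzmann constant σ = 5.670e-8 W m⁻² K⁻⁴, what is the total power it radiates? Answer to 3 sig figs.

Wien's law: T = b/λ_max = 2.898×10⁻³/1.565×10⁻⁶ = 1851.76 K.
Area A = 0.0297 cm² = 2.97×10⁻⁶ m².
Then P = σAT⁴ = 5.670×10⁻⁸×2.97×10⁻⁶×(1851.76)⁴ = 1.98 W.

P ≈ 1.98 W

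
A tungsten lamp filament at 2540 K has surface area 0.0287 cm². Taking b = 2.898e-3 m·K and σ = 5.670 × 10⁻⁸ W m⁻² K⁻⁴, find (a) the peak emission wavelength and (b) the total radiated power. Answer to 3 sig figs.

(a) λ_max = b/T = 2.898×10⁻³/2540 = 1.141×10⁻⁶ m = 1.14 μm.
Area A = 0.0287 cm² = 2.87×10⁻⁶ m².
(b) P = σAT⁴ = 5.670×10⁻⁸×2.87×10⁻⁶×(2540)⁴ = 6.77 W.

λ_max ≈ 1.14 μm; P ≈ 6.77 W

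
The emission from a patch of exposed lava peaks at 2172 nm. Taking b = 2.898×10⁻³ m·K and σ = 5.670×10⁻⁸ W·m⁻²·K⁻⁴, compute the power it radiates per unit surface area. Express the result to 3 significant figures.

I ≈ 1.80×10⁵ W/m²

Wien's law: T = b/λ_max = 2.898×10⁻³/2.172×10⁻⁶ = 1334.25 K.
Then I = σT⁴ = 5.670×10⁻⁸×(1334.25)⁴ = 1.80×10⁵ W/m².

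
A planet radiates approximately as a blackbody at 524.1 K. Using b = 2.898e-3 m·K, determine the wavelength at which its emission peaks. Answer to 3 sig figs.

Wien's displacement law: λ_max = b/T = (2.898×10⁻³ m·K)/(524.1 K) = 5.529×10⁻⁶ m.
That is 5.53 μm, in the infrared range.

λ_max ≈ 5.53 μm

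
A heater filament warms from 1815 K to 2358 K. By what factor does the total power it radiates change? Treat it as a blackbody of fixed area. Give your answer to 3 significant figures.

P₂/P₁ ≈ 2.85

P ∝ T⁴, so P₂/P₁ = (T₂/T₁)⁴ = (2358/1815)⁴ = (1.29917)⁴ = 2.85.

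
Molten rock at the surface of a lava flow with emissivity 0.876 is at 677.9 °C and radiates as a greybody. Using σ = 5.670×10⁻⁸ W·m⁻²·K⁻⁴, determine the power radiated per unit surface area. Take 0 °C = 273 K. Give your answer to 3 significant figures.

I ≈ 4.06×10⁴ W/m²

T = 677.9 °C + 273 = 950.9 K.
Stefan–Boltzmann: I = εσT⁴ = 0.876 × 5.670×10⁻⁸ × (950.9)⁴ = 4.06×10⁴ W/m².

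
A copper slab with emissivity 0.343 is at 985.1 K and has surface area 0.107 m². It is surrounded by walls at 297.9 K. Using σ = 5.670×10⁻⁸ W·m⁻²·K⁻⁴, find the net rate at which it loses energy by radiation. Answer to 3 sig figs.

Area A = 0.107 m².
Net radiated power P_net = εσA(T⁴ − T₀⁴) = 0.343×5.670×10⁻⁸×0.107×(985.1⁴ − 297.9⁴).
T⁴ − T₀⁴ = 9.41719×10¹¹ − 7.87557×10⁹ = 9.33843×10¹¹ K⁴, so P_net = 1.94×10³ W.

Net loss ≈ 1.94×10³ W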